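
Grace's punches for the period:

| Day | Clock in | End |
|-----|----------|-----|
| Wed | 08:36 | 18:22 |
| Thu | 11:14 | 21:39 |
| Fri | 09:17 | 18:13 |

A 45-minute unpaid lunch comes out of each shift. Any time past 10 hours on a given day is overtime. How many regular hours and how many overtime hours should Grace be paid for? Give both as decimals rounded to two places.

Wed: 08:36–18:22 = 9 h 46 min; less 45 min break → 9 h 1 min
Thu: 11:14–21:39 = 10 h 25 min; less 45 min break → 9 h 40 min
Fri: 09:17–18:13 = 8 h 56 min; less 45 min break → 8 h 11 min
Wed reg 9 h 1 min / OT 0 h 0 min; Thu reg 9 h 40 min / OT 0 h 0 min; Fri reg 8 h 11 min / OT 0 h 0 min.
Totals: regular 26 h 52 min, overtime 0 h 0 min.

Regular 26.87 hours, overtime 0.00 hours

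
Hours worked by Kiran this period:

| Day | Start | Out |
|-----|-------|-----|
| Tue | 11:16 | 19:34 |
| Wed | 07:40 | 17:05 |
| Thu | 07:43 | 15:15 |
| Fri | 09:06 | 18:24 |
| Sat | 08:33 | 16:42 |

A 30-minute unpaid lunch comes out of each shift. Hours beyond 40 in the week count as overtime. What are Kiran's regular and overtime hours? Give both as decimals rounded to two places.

Tue: 11:16–19:34 = 8 h 18 min; less 30 min break → 7 h 48 min
Wed: 07:40–17:05 = 9 h 25 min; less 30 min break → 8 h 55 min
Thu: 07:43–15:15 = 7 h 32 min; less 30 min break → 7 h 2 min
Fri: 09:06–18:24 = 9 h 18 min; less 30 min break → 8 h 48 min
Sat: 08:33–16:42 = 8 h 9 min; less 30 min break → 7 h 39 min
Total worked: 40 h 12 min = 40.20 h.
Threshold 40 h → overtime 0 h 12 min, regular 40 h 0 min.

Regular 40.00 hours, overtime 0.20 hours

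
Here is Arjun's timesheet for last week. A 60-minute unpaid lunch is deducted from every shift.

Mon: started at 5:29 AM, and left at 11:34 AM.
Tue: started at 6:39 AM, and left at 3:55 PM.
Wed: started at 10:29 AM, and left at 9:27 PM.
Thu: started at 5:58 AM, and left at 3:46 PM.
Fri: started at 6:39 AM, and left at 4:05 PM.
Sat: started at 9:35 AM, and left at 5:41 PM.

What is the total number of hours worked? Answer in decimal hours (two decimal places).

Mon: 5:29 AM–11:34 AM = 6 h 5 min; less 60 min break → 5 h 5 min
Tue: 6:39 AM–3:55 PM = 9 h 16 min; less 60 min break → 8 h 16 min
Wed: 10:29 AM–9:27 PM = 10 h 58 min; less 60 min break → 9 h 58 min
Thu: 5:58 AM–3:46 PM = 9 h 48 min; less 60 min break → 8 h 48 min
Fri: 6:39 AM–4:05 PM = 9 h 26 min; less 60 min break → 8 h 26 min
Sat: 9:35 AM–5:41 PM = 8 h 6 min; less 60 min break → 7 h 6 min
Total: 5 h 5 min + 8 h 16 min + 9 h 58 min + 8 h 48 min + 8 h 26 min + 7 h 6 min = 47 h 39 min.

47.65 hours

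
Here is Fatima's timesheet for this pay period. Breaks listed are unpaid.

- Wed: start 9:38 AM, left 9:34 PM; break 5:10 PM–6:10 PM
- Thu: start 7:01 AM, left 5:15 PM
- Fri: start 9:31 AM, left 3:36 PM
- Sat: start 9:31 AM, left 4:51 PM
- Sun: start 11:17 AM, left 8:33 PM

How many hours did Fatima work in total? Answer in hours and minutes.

Wed: 9:38 AM–9:34 PM = 11 h 56 min; less 60 min break → 10 h 56 min
Thu: 7:01 AM–5:15 PM = 10 h 14 min
Fri: 9:31 AM–3:36 PM = 6 h 5 min
Sat: 9:31 AM–4:51 PM = 7 h 20 min
Sun: 11:17 AM–8:33 PM = 9 h 16 min
Total: 10 h 56 min + 10 h 14 min + 6 h 5 min + 7 h 20 min + 9 h 16 min = 43 h 51 min.

43 h 51 min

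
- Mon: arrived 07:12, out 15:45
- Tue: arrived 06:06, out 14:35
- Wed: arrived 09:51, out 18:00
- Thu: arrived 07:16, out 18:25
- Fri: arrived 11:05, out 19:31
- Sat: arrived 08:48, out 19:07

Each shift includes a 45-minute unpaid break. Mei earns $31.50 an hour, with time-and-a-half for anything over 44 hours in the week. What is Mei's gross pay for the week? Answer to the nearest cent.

$1697.06

Mon: 07:12–15:45 = 8 h 33 min; less 45 min break → 7 h 48 min
Tue: 06:06–14:35 = 8 h 29 min; less 45 min break → 7 h 44 min
Wed: 09:51–18:00 = 8 h 9 min; less 45 min break → 7 h 24 min
Thu: 07:16–18:25 = 11 h 9 min; less 45 min break → 10 h 24 min
Fri: 11:05–19:31 = 8 h 26 min; less 45 min break → 7 h 41 min
Sat: 08:48–19:07 = 10 h 19 min; less 45 min break → 9 h 34 min
Total worked: 50 h 35 min = 3035 min.
Regular 44 h 0 min = 2640 min at $31.50/h; overtime 6 h 35 min = 395 min at $47.25/h.
Pay = (2640 × $31.50 + 395 × $47.25) ÷ 60 = $1697.06.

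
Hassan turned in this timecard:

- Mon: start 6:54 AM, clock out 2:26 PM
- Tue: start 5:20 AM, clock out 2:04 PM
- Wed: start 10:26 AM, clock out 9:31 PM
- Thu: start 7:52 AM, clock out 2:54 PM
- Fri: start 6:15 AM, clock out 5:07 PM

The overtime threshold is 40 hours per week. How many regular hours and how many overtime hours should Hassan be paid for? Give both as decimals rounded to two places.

Mon: 6:54 AM–2:26 PM = 7 h 32 min
Tue: 5:20 AM–2:04 PM = 8 h 44 min
Wed: 10:26 AM–9:31 PM = 11 h 5 min
Thu: 7:52 AM–2:54 PM = 7 h 2 min
Fri: 6:15 AM–5:07 PM = 10 h 52 min
Total worked: 45 h 15 min = 45.25 h.
Threshold 40 h → overtime 5 h 15 min, regular 40 h 0 min.

Regular 40.00 hours, overtime 5.25 hours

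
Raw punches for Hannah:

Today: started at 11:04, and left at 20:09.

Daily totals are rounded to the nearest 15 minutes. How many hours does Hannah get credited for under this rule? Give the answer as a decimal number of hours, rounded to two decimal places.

Today: 11:04–20:09 = 9 h 5 min → rounds to 9 h 0 min

9.00 hours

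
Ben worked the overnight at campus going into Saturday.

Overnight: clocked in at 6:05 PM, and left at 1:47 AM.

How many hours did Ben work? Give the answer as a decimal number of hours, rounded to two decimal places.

Overnight: 6:05 PM → midnight = 5 h 55 min; midnight → 1:47 AM = 1 h 47 min; span 7 h 42 min

7.70 hours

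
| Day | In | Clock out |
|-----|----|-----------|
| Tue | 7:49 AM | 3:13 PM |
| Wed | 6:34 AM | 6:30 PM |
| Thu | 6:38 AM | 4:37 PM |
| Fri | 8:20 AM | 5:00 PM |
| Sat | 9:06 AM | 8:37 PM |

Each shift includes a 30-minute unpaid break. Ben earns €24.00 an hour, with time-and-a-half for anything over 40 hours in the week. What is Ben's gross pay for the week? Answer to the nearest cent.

Tue: 7:49 AM–3:13 PM = 7 h 24 min; less 30 min break → 6 h 54 min
Wed: 6:34 AM–6:30 PM = 11 h 56 min; less 30 min break → 11 h 26 min
Thu: 6:38 AM–4:37 PM = 9 h 59 min; less 30 min break → 9 h 29 min
Fri: 8:20 AM–5:00 PM = 8 h 40 min; less 30 min break → 8 h 10 min
Sat: 9:06 AM–8:37 PM = 11 h 31 min; less 30 min break → 11 h 1 min
Total worked: 47 h 0 min = 2820 min.
Regular 40 h 0 min = 2400 min at €24.00/h; overtime 7 h 0 min = 420 min at €36.00/h.
Pay = (2400 × €24.00 + 420 × €36.00) ÷ 60 = €1212.00.

€1212.00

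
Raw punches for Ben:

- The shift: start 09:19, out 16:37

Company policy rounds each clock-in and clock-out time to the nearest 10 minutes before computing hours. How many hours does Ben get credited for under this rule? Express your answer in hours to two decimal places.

The shift: in 09:19→09:20, out 16:37→16:40; 7 h 20 min

7.33 hours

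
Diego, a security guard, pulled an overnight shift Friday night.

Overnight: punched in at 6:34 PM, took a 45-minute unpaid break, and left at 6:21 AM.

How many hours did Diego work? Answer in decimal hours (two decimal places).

Overnight: 6:34 PM → midnight = 5 h 26 min; midnight → 6:21 AM = 6 h 21 min; span 11 h 47 min; less 45 min break → 11 h 2 min

11.03 hours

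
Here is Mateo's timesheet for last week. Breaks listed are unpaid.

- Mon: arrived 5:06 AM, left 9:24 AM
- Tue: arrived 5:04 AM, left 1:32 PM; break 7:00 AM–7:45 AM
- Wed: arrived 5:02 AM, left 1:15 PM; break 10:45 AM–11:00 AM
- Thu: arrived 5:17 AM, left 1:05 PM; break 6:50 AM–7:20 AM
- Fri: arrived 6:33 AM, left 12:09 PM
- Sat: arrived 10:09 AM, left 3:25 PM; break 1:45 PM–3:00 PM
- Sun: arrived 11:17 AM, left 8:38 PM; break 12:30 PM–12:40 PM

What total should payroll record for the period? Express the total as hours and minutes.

Mon: 5:06 AM–9:24 AM = 4 h 18 min
Tue: 5:04 AM–1:32 PM = 8 h 28 min; less 45 min break → 7 h 43 min
Wed: 5:02 AM–1:15 PM = 8 h 13 min; less 15 min break → 7 h 58 min
Thu: 5:17 AM–1:05 PM = 7 h 48 min; less 30 min break → 7 h 18 min
Fri: 6:33 AM–12:09 PM = 5 h 36 min
Sat: 10:09 AM–3:25 PM = 5 h 16 min; less 75 min break → 4 h 1 min
Sun: 11:17 AM–8:38 PM = 9 h 21 min; less 10 min break → 9 h 11 min
Total: 4 h 18 min + 7 h 43 min + 7 h 58 min + 7 h 18 min + 5 h 36 min + 4 h 1 min + 9 h 11 min = 46 h 5 min.

46 h 5 min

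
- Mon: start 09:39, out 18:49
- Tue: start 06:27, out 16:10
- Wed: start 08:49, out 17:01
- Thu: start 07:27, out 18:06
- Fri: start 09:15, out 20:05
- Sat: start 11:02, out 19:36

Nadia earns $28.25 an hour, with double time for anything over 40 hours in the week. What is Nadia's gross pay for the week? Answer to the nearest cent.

$2098.03

Mon: 09:39–18:49 = 9 h 10 min
Tue: 06:27–16:10 = 9 h 43 min
Wed: 08:49–17:01 = 8 h 12 min
Thu: 07:27–18:06 = 10 h 39 min
Fri: 09:15–20:05 = 10 h 50 min
Sat: 11:02–19:36 = 8 h 34 min
Total worked: 57 h 8 min = 3428 min.
Regular 40 h 0 min = 2400 min at $28.25/h; overtime 17 h 8 min = 1028 min at $56.50/h.
Pay = (2400 × $28.25 + 1028 × $56.50) ÷ 60 = $2098.03.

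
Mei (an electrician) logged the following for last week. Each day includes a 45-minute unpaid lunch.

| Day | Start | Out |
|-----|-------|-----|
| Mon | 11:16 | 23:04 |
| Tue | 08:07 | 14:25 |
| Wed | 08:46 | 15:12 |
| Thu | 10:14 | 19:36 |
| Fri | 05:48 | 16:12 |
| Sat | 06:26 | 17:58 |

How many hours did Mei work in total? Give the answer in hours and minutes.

Mon: 11:16–23:04 = 11 h 48 min; less 45 min break → 11 h 3 min
Tue: 08:07–14:25 = 6 h 18 min; less 45 min break → 5 h 33 min
Wed: 08:46–15:12 = 6 h 26 min; less 45 min break → 5 h 41 min
Thu: 10:14–19:36 = 9 h 22 min; less 45 min break → 8 h 37 min
Fri: 05:48–16:12 = 10 h 24 min; less 45 min break → 9 h 39 min
Sat: 06:26–17:58 = 11 h 32 min; less 45 min break → 10 h 47 min
Total: 11 h 3 min + 5 h 33 min + 5 h 41 min + 8 h 37 min + 9 h 39 min + 10 h 47 min = 51 h 20 min.

51 h 20 min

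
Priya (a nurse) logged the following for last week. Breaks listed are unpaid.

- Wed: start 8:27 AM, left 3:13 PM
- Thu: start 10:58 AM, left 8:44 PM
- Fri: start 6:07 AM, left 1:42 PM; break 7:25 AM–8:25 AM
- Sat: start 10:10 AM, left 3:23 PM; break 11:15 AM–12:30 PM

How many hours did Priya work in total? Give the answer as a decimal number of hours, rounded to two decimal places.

Wed: 8:27 AM–3:13 PM = 6 h 46 min
Thu: 10:58 AM–8:44 PM = 9 h 46 min
Fri: 6:07 AM–1:42 PM = 7 h 35 min; less 60 min break → 6 h 35 min
Sat: 10:10 AM–3:23 PM = 5 h 13 min; less 75 min break → 3 h 58 min
Total: 6 h 46 min + 9 h 46 min + 6 h 35 min + 3 h 58 min = 27 h 5 min.

27.08 hours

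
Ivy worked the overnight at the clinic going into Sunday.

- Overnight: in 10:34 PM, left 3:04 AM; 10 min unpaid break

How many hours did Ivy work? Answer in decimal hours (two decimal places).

4.33 hours

Overnight: 10:34 PM → midnight = 1 h 26 min; midnight → 3:04 AM = 3 h 4 min; span 4 h 30 min; less 10 min break → 4 h 20 min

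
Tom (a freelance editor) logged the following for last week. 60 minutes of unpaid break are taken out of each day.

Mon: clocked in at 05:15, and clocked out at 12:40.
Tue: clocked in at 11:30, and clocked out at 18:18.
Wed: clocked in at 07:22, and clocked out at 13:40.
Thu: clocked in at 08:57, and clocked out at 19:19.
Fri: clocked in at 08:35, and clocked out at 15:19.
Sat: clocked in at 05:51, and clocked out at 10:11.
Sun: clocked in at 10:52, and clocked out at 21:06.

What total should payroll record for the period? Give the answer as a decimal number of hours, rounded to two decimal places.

45.18 hours

Mon: 05:15–12:40 = 7 h 25 min; less 60 min break → 6 h 25 min
Tue: 11:30–18:18 = 6 h 48 min; less 60 min break → 5 h 48 min
Wed: 07:22–13:40 = 6 h 18 min; less 60 min break → 5 h 18 min
Thu: 08:57–19:19 = 10 h 22 min; less 60 min break → 9 h 22 min
Fri: 08:35–15:19 = 6 h 44 min; less 60 min break → 5 h 44 min
Sat: 05:51–10:11 = 4 h 20 min; less 60 min break → 3 h 20 min
Sun: 10:52–21:06 = 10 h 14 min; less 60 min break → 9 h 14 min
Total: 6 h 25 min + 5 h 48 min + 5 h 18 min + 9 h 22 min + 5 h 44 min + 3 h 20 min + 9 h 14 min = 45 h 11 min.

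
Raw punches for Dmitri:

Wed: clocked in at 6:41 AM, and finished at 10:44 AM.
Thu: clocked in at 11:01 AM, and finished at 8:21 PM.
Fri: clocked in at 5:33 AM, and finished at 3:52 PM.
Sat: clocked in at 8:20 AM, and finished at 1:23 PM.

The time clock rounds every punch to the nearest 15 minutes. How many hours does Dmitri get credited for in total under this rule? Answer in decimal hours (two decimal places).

Wed: in 6:41 AM→6:45 AM, out 10:44 AM→10:45 AM; 4 h 0 min
Thu: in 11:01 AM→11:00 AM, out 8:21 PM→8:15 PM; 9 h 15 min
Fri: in 5:33 AM→5:30 AM, out 3:52 PM→3:45 PM; 10 h 15 min
Sat: in 8:20 AM→8:15 AM, out 1:23 PM→1:30 PM; 5 h 15 min
Total credited: 28 h 45 min.

28.75 hours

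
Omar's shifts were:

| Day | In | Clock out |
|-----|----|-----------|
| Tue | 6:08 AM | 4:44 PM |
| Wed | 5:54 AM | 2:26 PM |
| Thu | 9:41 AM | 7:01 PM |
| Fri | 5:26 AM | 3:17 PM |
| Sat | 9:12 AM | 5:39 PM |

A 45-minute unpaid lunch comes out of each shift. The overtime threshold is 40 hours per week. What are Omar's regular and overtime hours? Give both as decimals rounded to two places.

Regular 40.00 hours, overtime 3.02 hours

Tue: 6:08 AM–4:44 PM = 10 h 36 min; less 45 min break → 9 h 51 min
Wed: 5:54 AM–2:26 PM = 8 h 32 min; less 45 min break → 7 h 47 min
Thu: 9:41 AM–7:01 PM = 9 h 20 min; less 45 min break → 8 h 35 min
Fri: 5:26 AM–3:17 PM = 9 h 51 min; less 45 min break → 9 h 6 min
Sat: 9:12 AM–5:39 PM = 8 h 27 min; less 45 min break → 7 h 42 min
Total worked: 43 h 1 min = 43.02 h.
Threshold 40 h → overtime 3 h 1 min, regular 40 h 0 min.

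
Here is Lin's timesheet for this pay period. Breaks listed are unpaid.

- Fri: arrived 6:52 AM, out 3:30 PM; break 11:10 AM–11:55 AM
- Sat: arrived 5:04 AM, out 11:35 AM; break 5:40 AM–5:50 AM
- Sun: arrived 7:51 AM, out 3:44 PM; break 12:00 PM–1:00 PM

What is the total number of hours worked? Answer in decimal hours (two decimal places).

Fri: 6:52 AM–3:30 PM = 8 h 38 min; less 45 min break → 7 h 53 min
Sat: 5:04 AM–11:35 AM = 6 h 31 min; less 10 min break → 6 h 21 min
Sun: 7:51 AM–3:44 PM = 7 h 53 min; less 60 min break → 6 h 53 min
Total: 7 h 53 min + 6 h 21 min + 6 h 53 min = 21 h 7 min.

21.12 hours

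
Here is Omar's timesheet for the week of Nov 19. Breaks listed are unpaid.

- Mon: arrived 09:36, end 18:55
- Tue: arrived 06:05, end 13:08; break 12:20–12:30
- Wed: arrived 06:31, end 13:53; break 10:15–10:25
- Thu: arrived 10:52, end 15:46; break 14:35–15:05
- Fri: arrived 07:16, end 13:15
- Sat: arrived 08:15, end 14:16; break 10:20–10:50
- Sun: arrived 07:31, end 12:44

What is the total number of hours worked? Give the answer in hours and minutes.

Mon: 09:36–18:55 = 9 h 19 min
Tue: 06:05–13:08 = 7 h 3 min; less 10 min break → 6 h 53 min
Wed: 06:31–13:53 = 7 h 22 min; less 10 min break → 7 h 12 min
Thu: 10:52–15:46 = 4 h 54 min; less 30 min break → 4 h 24 min
Fri: 07:16–13:15 = 5 h 59 min
Sat: 08:15–14:16 = 6 h 1 min; less 30 min break → 5 h 31 min
Sun: 07:31–12:44 = 5 h 13 min
Total: 9 h 19 min + 6 h 53 min + 7 h 12 min + 4 h 24 min + 5 h 59 min + 5 h 31 min + 5 h 13 min = 44 h 31 min.

44 h 31 min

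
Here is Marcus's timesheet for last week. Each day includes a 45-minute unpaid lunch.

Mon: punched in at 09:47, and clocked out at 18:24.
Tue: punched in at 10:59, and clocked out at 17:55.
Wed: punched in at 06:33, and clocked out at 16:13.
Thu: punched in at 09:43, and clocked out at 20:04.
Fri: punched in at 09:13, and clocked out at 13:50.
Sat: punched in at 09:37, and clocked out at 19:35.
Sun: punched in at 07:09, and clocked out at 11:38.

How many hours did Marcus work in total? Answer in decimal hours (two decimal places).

49.38 hours

Mon: 09:47–18:24 = 8 h 37 min; less 45 min break → 7 h 52 min
Tue: 10:59–17:55 = 6 h 56 min; less 45 min break → 6 h 11 min
Wed: 06:33–16:13 = 9 h 40 min; less 45 min break → 8 h 55 min
Thu: 09:43–20:04 = 10 h 21 min; less 45 min break → 9 h 36 min
Fri: 09:13–13:50 = 4 h 37 min; less 45 min break → 3 h 52 min
Sat: 09:37–19:35 = 9 h 58 min; less 45 min break → 9 h 13 min
Sun: 07:09–11:38 = 4 h 29 min; less 45 min break → 3 h 44 min
Total: 7 h 52 min + 6 h 11 min + 8 h 55 min + 9 h 36 min + 3 h 52 min + 9 h 13 min + 3 h 44 min = 49 h 23 min.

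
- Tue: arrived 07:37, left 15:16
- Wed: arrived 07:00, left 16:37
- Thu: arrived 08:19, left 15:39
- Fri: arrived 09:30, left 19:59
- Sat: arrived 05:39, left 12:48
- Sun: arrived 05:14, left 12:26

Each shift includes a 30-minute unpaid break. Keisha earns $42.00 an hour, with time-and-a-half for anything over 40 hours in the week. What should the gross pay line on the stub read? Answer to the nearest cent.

$2085.30

Tue: 07:37–15:16 = 7 h 39 min; less 30 min break → 7 h 9 min
Wed: 07:00–16:37 = 9 h 37 min; less 30 min break → 9 h 7 min
Thu: 08:19–15:39 = 7 h 20 min; less 30 min break → 6 h 50 min
Fri: 09:30–19:59 = 10 h 29 min; less 30 min break → 9 h 59 min
Sat: 05:39–12:48 = 7 h 9 min; less 30 min break → 6 h 39 min
Sun: 05:14–12:26 = 7 h 12 min; less 30 min break → 6 h 42 min
Total worked: 46 h 26 min = 2786 min.
Regular 40 h 0 min = 2400 min at $42.00/h; overtime 6 h 26 min = 386 min at $63.00/h.
Pay = (2400 × $42.00 + 386 × $63.00) ÷ 60 = $2085.30.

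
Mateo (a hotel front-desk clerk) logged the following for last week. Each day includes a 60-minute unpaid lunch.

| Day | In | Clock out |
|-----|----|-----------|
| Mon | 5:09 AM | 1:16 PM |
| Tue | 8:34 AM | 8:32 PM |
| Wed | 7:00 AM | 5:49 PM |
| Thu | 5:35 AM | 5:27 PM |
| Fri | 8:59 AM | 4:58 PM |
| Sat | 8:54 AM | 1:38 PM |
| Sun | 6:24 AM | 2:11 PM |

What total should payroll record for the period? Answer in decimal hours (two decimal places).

Mon: 5:09 AM–1:16 PM = 8 h 7 min; less 60 min break → 7 h 7 min
Tue: 8:34 AM–8:32 PM = 11 h 58 min; less 60 min break → 10 h 58 min
Wed: 7:00 AM–5:49 PM = 10 h 49 min; less 60 min break → 9 h 49 min
Thu: 5:35 AM–5:27 PM = 11 h 52 min; less 60 min break → 10 h 52 min
Fri: 8:59 AM–4:58 PM = 7 h 59 min; less 60 min break → 6 h 59 min
Sat: 8:54 AM–1:38 PM = 4 h 44 min; less 60 min break → 3 h 44 min
Sun: 6:24 AM–2:11 PM = 7 h 47 min; less 60 min break → 6 h 47 min
Total: 7 h 7 min + 10 h 58 min + 9 h 49 min + 10 h 52 min + 6 h 59 min + 3 h 44 min + 6 h 47 min = 56 h 16 min.

56.27 hours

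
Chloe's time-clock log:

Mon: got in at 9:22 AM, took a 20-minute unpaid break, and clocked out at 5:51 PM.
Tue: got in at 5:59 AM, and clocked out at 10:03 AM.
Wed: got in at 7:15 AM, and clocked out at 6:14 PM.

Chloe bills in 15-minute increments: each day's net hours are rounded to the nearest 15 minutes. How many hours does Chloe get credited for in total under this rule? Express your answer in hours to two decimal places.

23.25 hours

Mon: 9:22 AM–5:51 PM = 8 h 29 min − 20 min = 8 h 9 min → rounds to 8 h 15 min
Tue: 5:59 AM–10:03 AM = 4 h 4 min → rounds to 4 h 0 min
Wed: 7:15 AM–6:14 PM = 10 h 59 min → rounds to 11 h 0 min
Total credited: 23 h 15 min.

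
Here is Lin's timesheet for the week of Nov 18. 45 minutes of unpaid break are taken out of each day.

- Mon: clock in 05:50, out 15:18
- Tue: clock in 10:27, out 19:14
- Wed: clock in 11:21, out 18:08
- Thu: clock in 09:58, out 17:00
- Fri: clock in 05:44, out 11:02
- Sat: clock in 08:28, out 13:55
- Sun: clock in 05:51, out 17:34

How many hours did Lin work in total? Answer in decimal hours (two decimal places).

Mon: 05:50–15:18 = 9 h 28 min; less 45 min break → 8 h 43 min
Tue: 10:27–19:14 = 8 h 47 min; less 45 min break → 8 h 2 min
Wed: 11:21–18:08 = 6 h 47 min; less 45 min break → 6 h 2 min
Thu: 09:58–17:00 = 7 h 2 min; less 45 min break → 6 h 17 min
Fri: 05:44–11:02 = 5 h 18 min; less 45 min break → 4 h 33 min
Sat: 08:28–13:55 = 5 h 27 min; less 45 min break → 4 h 42 min
Sun: 05:51–17:34 = 11 h 43 min; less 45 min break → 10 h 58 min
Total: 8 h 43 min + 8 h 2 min + 6 h 2 min + 6 h 17 min + 4 h 33 min + 4 h 42 min + 10 h 58 min = 49 h 17 min.

49.28 hours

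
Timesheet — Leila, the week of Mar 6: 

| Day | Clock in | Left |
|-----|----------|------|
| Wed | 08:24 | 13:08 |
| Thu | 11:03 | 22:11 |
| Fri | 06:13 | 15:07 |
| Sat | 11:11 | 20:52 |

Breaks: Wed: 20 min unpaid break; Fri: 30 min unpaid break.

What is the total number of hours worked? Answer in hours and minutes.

33 h 37 min

Wed: 08:24–13:08 = 4 h 44 min; less 20 min break → 4 h 24 min
Thu: 11:03–22:11 = 11 h 8 min
Fri: 06:13–15:07 = 8 h 54 min; less 30 min break → 8 h 24 min
Sat: 11:11–20:52 = 9 h 41 min
Total: 4 h 24 min + 11 h 8 min + 8 h 24 min + 9 h 41 min = 33 h 37 min.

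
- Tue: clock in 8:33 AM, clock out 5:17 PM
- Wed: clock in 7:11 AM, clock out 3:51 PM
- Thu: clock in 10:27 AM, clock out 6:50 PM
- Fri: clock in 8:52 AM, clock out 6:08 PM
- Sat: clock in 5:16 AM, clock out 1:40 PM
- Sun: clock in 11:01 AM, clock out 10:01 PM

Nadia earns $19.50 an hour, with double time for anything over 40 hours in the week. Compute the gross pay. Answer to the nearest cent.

$1343.55

Tue: 8:33 AM–5:17 PM = 8 h 44 min
Wed: 7:11 AM–3:51 PM = 8 h 40 min
Thu: 10:27 AM–6:50 PM = 8 h 23 min
Fri: 8:52 AM–6:08 PM = 9 h 16 min
Sat: 5:16 AM–1:40 PM = 8 h 24 min
Sun: 11:01 AM–10:01 PM = 11 h 0 min
Total worked: 54 h 27 min = 3267 min.
Regular 40 h 0 min = 2400 min at $19.50/h; overtime 14 h 27 min = 867 min at $39.00/h.
Pay = (2400 × $19.50 + 867 × $39.00) ÷ 60 = $1343.55.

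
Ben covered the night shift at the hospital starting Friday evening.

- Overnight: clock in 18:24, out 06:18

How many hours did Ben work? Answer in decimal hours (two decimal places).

Overnight: 18:24 → midnight = 5 h 36 min; midnight → 06:18 = 6 h 18 min; span 11 h 54 min

11.90 hours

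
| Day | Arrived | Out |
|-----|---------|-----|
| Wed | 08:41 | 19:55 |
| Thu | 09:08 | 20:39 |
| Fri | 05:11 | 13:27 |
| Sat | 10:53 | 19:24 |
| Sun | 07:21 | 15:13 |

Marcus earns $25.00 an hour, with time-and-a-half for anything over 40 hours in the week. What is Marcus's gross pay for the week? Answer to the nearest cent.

$1277.50

Wed: 08:41–19:55 = 11 h 14 min
Thu: 09:08–20:39 = 11 h 31 min
Fri: 05:11–13:27 = 8 h 16 min
Sat: 10:53–19:24 = 8 h 31 min
Sun: 07:21–15:13 = 7 h 52 min
Total worked: 47 h 24 min = 2844 min.
Regular 40 h 0 min = 2400 min at $25.00/h; overtime 7 h 24 min = 444 min at $37.50/h.
Pay = (2400 × $25.00 + 444 × $37.50) ÷ 60 = $1277.50.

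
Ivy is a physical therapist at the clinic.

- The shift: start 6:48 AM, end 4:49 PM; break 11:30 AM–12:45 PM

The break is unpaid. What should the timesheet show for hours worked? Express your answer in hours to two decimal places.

The shift: 6:48 AM–4:49 PM = 10 h 1 min; less 75 min break → 8 h 46 min

8.77 hours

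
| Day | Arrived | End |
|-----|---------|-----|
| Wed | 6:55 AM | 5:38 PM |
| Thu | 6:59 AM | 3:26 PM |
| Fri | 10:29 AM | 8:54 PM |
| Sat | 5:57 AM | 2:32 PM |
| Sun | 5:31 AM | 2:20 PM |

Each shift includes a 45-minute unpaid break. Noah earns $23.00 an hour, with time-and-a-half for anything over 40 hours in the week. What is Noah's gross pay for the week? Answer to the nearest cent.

Wed: 6:55 AM–5:38 PM = 10 h 43 min; less 45 min break → 9 h 58 min
Thu: 6:59 AM–3:26 PM = 8 h 27 min; less 45 min break → 7 h 42 min
Fri: 10:29 AM–8:54 PM = 10 h 25 min; less 45 min break → 9 h 40 min
Sat: 5:57 AM–2:32 PM = 8 h 35 min; less 45 min break → 7 h 50 min
Sun: 5:31 AM–2:20 PM = 8 h 49 min; less 45 min break → 8 h 4 min
Total worked: 43 h 14 min = 2594 min.
Regular 40 h 0 min = 2400 min at $23.00/h; overtime 3 h 14 min = 194 min at $34.50/h.
Pay = (2400 × $23.00 + 194 × $34.50) ÷ 60 = $1031.55.

$1031.55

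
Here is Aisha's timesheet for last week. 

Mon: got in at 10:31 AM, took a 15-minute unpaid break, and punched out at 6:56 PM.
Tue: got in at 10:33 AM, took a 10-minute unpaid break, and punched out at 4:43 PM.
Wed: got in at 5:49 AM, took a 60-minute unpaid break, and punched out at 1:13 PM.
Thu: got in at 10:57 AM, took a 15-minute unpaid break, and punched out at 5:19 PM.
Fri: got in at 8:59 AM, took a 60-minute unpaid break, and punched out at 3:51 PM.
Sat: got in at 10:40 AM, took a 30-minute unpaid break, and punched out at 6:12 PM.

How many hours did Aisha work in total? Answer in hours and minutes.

39 h 35 min

Mon: 10:31 AM–6:56 PM = 8 h 25 min; less 15 min break → 8 h 10 min
Tue: 10:33 AM–4:43 PM = 6 h 10 min; less 10 min break → 6 h 0 min
Wed: 5:49 AM–1:13 PM = 7 h 24 min; less 60 min break → 6 h 24 min
Thu: 10:57 AM–5:19 PM = 6 h 22 min; less 15 min break → 6 h 7 min
Fri: 8:59 AM–3:51 PM = 6 h 52 min; less 60 min break → 5 h 52 min
Sat: 10:40 AM–6:12 PM = 7 h 32 min; less 30 min break → 7 h 2 min
Total: 8 h 10 min + 6 h 0 min + 6 h 24 min + 6 h 7 min + 5 h 52 min + 7 h 2 min = 39 h 35 min.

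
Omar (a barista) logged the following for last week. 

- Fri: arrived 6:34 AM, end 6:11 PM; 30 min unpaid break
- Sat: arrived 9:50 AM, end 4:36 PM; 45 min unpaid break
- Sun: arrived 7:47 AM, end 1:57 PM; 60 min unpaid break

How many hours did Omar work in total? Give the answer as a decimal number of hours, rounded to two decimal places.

22.30 hours

Fri: 6:34 AM–6:11 PM = 11 h 37 min; less 30 min break → 11 h 7 min
Sat: 9:50 AM–4:36 PM = 6 h 46 min; less 45 min break → 6 h 1 min
Sun: 7:47 AM–1:57 PM = 6 h 10 min; less 60 min break → 5 h 10 min
Total: 11 h 7 min + 6 h 1 min + 5 h 10 min = 22 h 18 min.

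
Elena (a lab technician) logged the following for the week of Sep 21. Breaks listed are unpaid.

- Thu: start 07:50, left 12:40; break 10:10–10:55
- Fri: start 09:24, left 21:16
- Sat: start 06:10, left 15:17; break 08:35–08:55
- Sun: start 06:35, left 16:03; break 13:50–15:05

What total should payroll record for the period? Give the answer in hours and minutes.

Thu: 07:50–12:40 = 4 h 50 min; less 45 min break → 4 h 5 min
Fri: 09:24–21:16 = 11 h 52 min
Sat: 06:10–15:17 = 9 h 7 min; less 20 min break → 8 h 47 min
Sun: 06:35–16:03 = 9 h 28 min; less 75 min break → 8 h 13 min
Total: 4 h 5 min + 11 h 52 min + 8 h 47 min + 8 h 13 min = 32 h 57 min.

32 h 57 min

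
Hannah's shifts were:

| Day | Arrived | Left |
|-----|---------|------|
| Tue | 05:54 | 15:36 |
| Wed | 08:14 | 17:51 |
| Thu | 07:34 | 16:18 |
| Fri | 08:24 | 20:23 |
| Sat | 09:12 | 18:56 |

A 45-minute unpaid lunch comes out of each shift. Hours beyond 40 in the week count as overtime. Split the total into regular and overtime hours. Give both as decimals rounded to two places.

Tue: 05:54–15:36 = 9 h 42 min; less 45 min break → 8 h 57 min
Wed: 08:14–17:51 = 9 h 37 min; less 45 min break → 8 h 52 min
Thu: 07:34–16:18 = 8 h 44 min; less 45 min break → 7 h 59 min
Fri: 08:24–20:23 = 11 h 59 min; less 45 min break → 11 h 14 min
Sat: 09:12–18:56 = 9 h 44 min; less 45 min break → 8 h 59 min
Total worked: 46 h 1 min = 46.02 h.
Threshold 40 h → overtime 6 h 1 min, regular 40 h 0 min.

Regular 40.00 hours, overtime 6.02 hours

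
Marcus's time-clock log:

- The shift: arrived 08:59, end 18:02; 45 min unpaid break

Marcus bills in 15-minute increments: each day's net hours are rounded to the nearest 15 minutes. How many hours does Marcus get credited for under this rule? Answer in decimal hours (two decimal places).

8.25 hours

The shift: 08:59–18:02 = 9 h 3 min − 45 min = 8 h 18 min → rounds to 8 h 15 min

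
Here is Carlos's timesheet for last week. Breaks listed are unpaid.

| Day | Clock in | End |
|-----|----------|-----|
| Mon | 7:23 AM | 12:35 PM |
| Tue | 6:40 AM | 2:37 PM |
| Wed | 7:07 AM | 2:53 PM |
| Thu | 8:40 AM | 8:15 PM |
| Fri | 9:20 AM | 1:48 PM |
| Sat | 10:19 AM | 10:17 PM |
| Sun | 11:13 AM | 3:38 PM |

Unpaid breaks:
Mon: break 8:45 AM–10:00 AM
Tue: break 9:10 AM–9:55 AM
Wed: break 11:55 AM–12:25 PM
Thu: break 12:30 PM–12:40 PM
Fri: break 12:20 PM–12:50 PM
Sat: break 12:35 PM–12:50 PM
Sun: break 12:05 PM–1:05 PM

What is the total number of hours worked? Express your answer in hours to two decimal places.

Mon: 7:23 AM–12:35 PM = 5 h 12 min; less 75 min break → 3 h 57 min
Tue: 6:40 AM–2:37 PM = 7 h 57 min; less 45 min break → 7 h 12 min
Wed: 7:07 AM–2:53 PM = 7 h 46 min; less 30 min break → 7 h 16 min
Thu: 8:40 AM–8:15 PM = 11 h 35 min; less 10 min break → 11 h 25 min
Fri: 9:20 AM–1:48 PM = 4 h 28 min; less 30 min break → 3 h 58 min
Sat: 10:19 AM–10:17 PM = 11 h 58 min; less 15 min break → 11 h 43 min
Sun: 11:13 AM–3:38 PM = 4 h 25 min; less 60 min break → 3 h 25 min
Total: 3 h 57 min + 7 h 12 min + 7 h 16 min + 11 h 25 min + 3 h 58 min + 11 h 43 min + 3 h 25 min = 48 h 56 min.

48.93 hours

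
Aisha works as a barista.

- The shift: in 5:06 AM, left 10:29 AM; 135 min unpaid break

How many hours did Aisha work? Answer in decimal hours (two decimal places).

The shift: 5:06 AM–10:29 AM = 5 h 23 min; less 135 min break → 3 h 8 min

3.13 hours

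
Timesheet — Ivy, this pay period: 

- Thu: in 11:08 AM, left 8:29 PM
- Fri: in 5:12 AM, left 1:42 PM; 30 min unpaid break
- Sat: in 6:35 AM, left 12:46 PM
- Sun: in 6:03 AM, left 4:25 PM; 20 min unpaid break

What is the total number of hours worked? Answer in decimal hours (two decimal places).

Thu: 11:08 AM–8:29 PM = 9 h 21 min
Fri: 5:12 AM–1:42 PM = 8 h 30 min; less 30 min break → 8 h 0 min
Sat: 6:35 AM–12:46 PM = 6 h 11 min
Sun: 6:03 AM–4:25 PM = 10 h 22 min; less 20 min break → 10 h 2 min
Total: 9 h 21 min + 8 h 0 min + 6 h 11 min + 10 h 2 min = 33 h 34 min.

33.57 hours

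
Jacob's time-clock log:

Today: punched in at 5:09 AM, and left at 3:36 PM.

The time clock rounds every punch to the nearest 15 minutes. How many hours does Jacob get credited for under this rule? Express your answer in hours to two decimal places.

Today: in 5:09 AM→5:15 AM, out 3:36 PM→3:30 PM; 10 h 15 min

10.25 hours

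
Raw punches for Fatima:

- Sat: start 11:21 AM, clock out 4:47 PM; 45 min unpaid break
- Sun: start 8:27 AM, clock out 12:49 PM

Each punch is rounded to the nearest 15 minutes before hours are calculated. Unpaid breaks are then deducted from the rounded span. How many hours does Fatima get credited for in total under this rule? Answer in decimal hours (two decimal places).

Sat: in 11:21 AM→11:15 AM, out 4:47 PM→4:45 PM; 5 h 30 min − 45 min = 4 h 45 min
Sun: in 8:27 AM→8:30 AM, out 12:49 PM→12:45 PM; 4 h 15 min
Total credited: 9 h 0 min.

9.00 hours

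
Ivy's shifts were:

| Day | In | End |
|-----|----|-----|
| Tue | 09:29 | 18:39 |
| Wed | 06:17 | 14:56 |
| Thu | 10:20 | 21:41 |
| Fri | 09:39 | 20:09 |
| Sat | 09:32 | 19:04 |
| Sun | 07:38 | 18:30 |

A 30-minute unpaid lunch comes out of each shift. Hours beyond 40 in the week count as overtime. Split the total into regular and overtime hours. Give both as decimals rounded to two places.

Regular 40.00 hours, overtime 17.07 hours

Tue: 09:29–18:39 = 9 h 10 min; less 30 min break → 8 h 40 min
Wed: 06:17–14:56 = 8 h 39 min; less 30 min break → 8 h 9 min
Thu: 10:20–21:41 = 11 h 21 min; less 30 min break → 10 h 51 min
Fri: 09:39–20:09 = 10 h 30 min; less 30 min break → 10 h 0 min
Sat: 09:32–19:04 = 9 h 32 min; less 30 min break → 9 h 2 min
Sun: 07:38–18:30 = 10 h 52 min; less 30 min break → 10 h 22 min
Total worked: 57 h 4 min = 57.07 h.
Threshold 40 h → overtime 17 h 4 min, regular 40 h 0 min.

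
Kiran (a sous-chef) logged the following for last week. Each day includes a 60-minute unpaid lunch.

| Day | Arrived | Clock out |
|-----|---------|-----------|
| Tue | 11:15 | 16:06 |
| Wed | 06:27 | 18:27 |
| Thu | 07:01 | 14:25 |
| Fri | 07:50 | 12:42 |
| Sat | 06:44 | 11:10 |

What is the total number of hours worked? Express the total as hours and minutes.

28 h 33 min

Tue: 11:15–16:06 = 4 h 51 min; less 60 min break → 3 h 51 min
Wed: 06:27–18:27 = 12 h 0 min; less 60 min break → 11 h 0 min
Thu: 07:01–14:25 = 7 h 24 min; less 60 min break → 6 h 24 min
Fri: 07:50–12:42 = 4 h 52 min; less 60 min break → 3 h 52 min
Sat: 06:44–11:10 = 4 h 26 min; less 60 min break → 3 h 26 min
Total: 3 h 51 min + 11 h 0 min + 6 h 24 min + 3 h 52 min + 3 h 26 min = 28 h 33 min.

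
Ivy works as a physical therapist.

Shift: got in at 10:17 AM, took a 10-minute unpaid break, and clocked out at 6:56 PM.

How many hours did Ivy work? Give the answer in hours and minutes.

8 h 29 min

Shift: 10:17 AM–6:56 PM = 8 h 39 min; less 10 min break → 8 h 29 min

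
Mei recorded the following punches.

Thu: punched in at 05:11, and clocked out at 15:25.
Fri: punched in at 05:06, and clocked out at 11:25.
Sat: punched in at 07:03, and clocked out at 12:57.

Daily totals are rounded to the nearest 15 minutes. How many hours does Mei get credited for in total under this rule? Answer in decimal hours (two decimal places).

Thu: 05:11–15:25 = 10 h 14 min → rounds to 10 h 15 min
Fri: 05:06–11:25 = 6 h 19 min → rounds to 6 h 15 min
Sat: 07:03–12:57 = 5 h 54 min → rounds to 6 h 0 min
Total credited: 22 h 30 min.

22.50 hours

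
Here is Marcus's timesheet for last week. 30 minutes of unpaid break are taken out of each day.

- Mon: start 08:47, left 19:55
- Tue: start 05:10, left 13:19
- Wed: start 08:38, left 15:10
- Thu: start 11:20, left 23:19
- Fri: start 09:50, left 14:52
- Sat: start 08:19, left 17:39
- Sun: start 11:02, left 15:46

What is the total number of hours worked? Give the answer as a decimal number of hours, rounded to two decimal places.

53.40 hours

Mon: 08:47–19:55 = 11 h 8 min; less 30 min break → 10 h 38 min
Tue: 05:10–13:19 = 8 h 9 min; less 30 min break → 7 h 39 min
Wed: 08:38–15:10 = 6 h 32 min; less 30 min break → 6 h 2 min
Thu: 11:20–23:19 = 11 h 59 min; less 30 min break → 11 h 29 min
Fri: 09:50–14:52 = 5 h 2 min; less 30 min break → 4 h 32 min
Sat: 08:19–17:39 = 9 h 20 min; less 30 min break → 8 h 50 min
Sun: 11:02–15:46 = 4 h 44 min; less 30 min break → 4 h 14 min
Total: 10 h 38 min + 7 h 39 min + 6 h 2 min + 11 h 29 min + 4 h 32 min + 8 h 50 min + 4 h 14 min = 53 h 24 min.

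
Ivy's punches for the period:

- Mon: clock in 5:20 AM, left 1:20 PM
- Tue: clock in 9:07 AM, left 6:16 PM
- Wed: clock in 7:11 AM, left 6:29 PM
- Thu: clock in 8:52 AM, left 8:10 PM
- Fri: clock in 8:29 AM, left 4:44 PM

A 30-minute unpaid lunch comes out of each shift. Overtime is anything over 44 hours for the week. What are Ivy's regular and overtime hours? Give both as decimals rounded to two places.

Regular 44.00 hours, overtime 1.50 hours

Mon: 5:20 AM–1:20 PM = 8 h 0 min; less 30 min break → 7 h 30 min
Tue: 9:07 AM–6:16 PM = 9 h 9 min; less 30 min break → 8 h 39 min
Wed: 7:11 AM–6:29 PM = 11 h 18 min; less 30 min break → 10 h 48 min
Thu: 8:52 AM–8:10 PM = 11 h 18 min; less 30 min break → 10 h 48 min
Fri: 8:29 AM–4:44 PM = 8 h 15 min; less 30 min break → 7 h 45 min
Total worked: 45 h 30 min = 45.50 h.
Threshold 44 h → overtime 1 h 30 min, regular 44 h 0 min.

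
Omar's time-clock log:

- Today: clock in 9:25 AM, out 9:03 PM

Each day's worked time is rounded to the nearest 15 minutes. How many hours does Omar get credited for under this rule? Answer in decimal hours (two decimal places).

Today: 9:25 AM–9:03 PM = 11 h 38 min → rounds to 11 h 45 min

11.75 hours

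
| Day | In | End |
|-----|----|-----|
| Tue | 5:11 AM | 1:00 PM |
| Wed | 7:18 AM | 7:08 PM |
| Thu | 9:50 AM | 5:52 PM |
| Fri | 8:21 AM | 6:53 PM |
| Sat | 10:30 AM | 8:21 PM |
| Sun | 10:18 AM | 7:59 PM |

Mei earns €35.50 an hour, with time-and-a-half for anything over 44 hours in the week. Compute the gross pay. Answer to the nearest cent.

Tue: 5:11 AM–1:00 PM = 7 h 49 min
Wed: 7:18 AM–7:08 PM = 11 h 50 min
Thu: 9:50 AM–5:52 PM = 8 h 2 min
Fri: 8:21 AM–6:53 PM = 10 h 32 min
Sat: 10:30 AM–8:21 PM = 9 h 51 min
Sun: 10:18 AM–7:59 PM = 9 h 41 min
Total worked: 57 h 45 min = 3465 min.
Regular 44 h 0 min = 2640 min at €35.50/h; overtime 13 h 45 min = 825 min at €53.25/h.
Pay = (2640 × €35.50 + 825 × €53.25) ÷ 60 = €2294.19.

€2294.19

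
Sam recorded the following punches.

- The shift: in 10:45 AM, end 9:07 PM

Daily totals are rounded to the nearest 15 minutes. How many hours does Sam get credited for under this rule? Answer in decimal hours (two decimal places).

The shift: 10:45 AM–9:07 PM = 10 h 22 min → rounds to 10 h 15 min

10.25 hours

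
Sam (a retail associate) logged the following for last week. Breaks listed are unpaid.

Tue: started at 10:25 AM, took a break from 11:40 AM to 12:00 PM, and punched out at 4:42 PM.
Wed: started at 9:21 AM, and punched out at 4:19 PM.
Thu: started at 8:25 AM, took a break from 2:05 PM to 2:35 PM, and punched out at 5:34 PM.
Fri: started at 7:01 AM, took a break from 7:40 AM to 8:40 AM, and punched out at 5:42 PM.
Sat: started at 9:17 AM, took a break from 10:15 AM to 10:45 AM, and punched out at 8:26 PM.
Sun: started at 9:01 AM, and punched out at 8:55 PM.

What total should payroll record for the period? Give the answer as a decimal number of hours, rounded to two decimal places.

Tue: 10:25 AM–4:42 PM = 6 h 17 min; less 20 min break → 5 h 57 min
Wed: 9:21 AM–4:19 PM = 6 h 58 min
Thu: 8:25 AM–5:34 PM = 9 h 9 min; less 30 min break → 8 h 39 min
Fri: 7:01 AM–5:42 PM = 10 h 41 min; less 60 min break → 9 h 41 min
Sat: 9:17 AM–8:26 PM = 11 h 9 min; less 30 min break → 10 h 39 min
Sun: 9:01 AM–8:55 PM = 11 h 54 min
Total: 5 h 57 min + 6 h 58 min + 8 h 39 min + 9 h 41 min + 10 h 39 min + 11 h 54 min = 53 h 48 min.

53.80 hours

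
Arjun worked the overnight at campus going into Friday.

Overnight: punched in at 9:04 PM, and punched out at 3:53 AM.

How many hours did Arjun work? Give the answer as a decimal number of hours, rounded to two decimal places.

Overnight: 9:04 PM → midnight = 2 h 56 min; midnight → 3:53 AM = 3 h 53 min; span 6 h 49 min

6.82 hours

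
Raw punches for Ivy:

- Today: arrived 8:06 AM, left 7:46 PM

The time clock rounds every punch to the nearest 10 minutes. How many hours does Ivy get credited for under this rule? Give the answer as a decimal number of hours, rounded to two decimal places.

11.67 hours

Today: in 8:06 AM→8:10 AM, out 7:46 PM→7:50 PM; 11 h 40 min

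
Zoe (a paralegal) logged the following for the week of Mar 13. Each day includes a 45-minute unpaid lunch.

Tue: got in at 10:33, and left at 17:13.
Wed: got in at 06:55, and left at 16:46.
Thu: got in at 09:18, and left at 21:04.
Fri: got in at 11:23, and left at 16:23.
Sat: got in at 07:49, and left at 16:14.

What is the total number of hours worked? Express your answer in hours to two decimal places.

37.95 hours

Tue: 10:33–17:13 = 6 h 40 min; less 45 min break → 5 h 55 min
Wed: 06:55–16:46 = 9 h 51 min; less 45 min break → 9 h 6 min
Thu: 09:18–21:04 = 11 h 46 min; less 45 min break → 11 h 1 min
Fri: 11:23–16:23 = 5 h 0 min; less 45 min break → 4 h 15 min
Sat: 07:49–16:14 = 8 h 25 min; less 45 min break → 7 h 40 min
Total: 5 h 55 min + 9 h 6 min + 11 h 1 min + 4 h 15 min + 7 h 40 min = 37 h 57 min.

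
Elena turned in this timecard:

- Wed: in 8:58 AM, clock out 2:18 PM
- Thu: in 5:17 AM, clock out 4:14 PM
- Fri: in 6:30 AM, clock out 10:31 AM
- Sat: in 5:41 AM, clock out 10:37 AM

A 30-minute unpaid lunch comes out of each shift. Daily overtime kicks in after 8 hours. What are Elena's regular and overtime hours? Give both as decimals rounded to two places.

Wed: 8:58 AM–2:18 PM = 5 h 20 min; less 30 min break → 4 h 50 min
Thu: 5:17 AM–4:14 PM = 10 h 57 min; less 30 min break → 10 h 27 min
Fri: 6:30 AM–10:31 AM = 4 h 1 min; less 30 min break → 3 h 31 min
Sat: 5:41 AM–10:37 AM = 4 h 56 min; less 30 min break → 4 h 26 min
Wed reg 4 h 50 min / OT 0 h 0 min; Thu reg 8 h 0 min / OT 2 h 27 min; Fri reg 3 h 31 min / OT 0 h 0 min; Sat reg 4 h 26 min / OT 0 h 0 min.
Totals: regular 20 h 47 min, overtime 2 h 27 min.

Regular 20.78 hours, overtime 2.45 hours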